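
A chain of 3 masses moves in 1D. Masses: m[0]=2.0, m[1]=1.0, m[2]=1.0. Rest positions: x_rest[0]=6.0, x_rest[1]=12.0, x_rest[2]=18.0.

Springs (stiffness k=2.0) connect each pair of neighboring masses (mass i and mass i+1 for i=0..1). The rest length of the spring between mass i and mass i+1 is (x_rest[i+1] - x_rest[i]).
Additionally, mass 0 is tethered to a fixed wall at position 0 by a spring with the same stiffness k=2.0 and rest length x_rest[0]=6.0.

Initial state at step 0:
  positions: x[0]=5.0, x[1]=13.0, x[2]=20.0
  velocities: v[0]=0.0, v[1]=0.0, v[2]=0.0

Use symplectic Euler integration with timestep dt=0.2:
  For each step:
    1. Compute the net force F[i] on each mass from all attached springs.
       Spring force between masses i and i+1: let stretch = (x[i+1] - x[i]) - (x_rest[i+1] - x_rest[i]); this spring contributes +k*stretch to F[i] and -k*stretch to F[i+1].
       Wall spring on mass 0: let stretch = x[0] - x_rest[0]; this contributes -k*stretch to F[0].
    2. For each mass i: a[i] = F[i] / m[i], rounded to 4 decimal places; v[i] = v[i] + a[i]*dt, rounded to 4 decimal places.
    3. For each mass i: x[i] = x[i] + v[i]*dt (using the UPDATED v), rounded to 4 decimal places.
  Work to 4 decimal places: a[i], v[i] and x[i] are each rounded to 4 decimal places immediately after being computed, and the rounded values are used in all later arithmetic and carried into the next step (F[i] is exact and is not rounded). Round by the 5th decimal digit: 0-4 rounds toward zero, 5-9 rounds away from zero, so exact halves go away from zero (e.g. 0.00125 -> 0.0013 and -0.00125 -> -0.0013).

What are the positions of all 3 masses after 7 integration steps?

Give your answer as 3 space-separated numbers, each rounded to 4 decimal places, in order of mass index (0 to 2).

Step 0: x=[5.0000 13.0000 20.0000] v=[0.0000 0.0000 0.0000]
Step 1: x=[5.1200 12.9200 19.9200] v=[0.6000 -0.4000 -0.4000]
Step 2: x=[5.3472 12.7760 19.7600] v=[1.1360 -0.7200 -0.8000]
Step 3: x=[5.6577 12.5964 19.5213] v=[1.5523 -0.8979 -1.1936]
Step 4: x=[6.0194 12.4157 19.2086] v=[1.8085 -0.9034 -1.5636]
Step 5: x=[6.3962 12.2667 18.8324] v=[1.8839 -0.7448 -1.8808]
Step 6: x=[6.7520 12.1734 18.4110] v=[1.7788 -0.4667 -2.1071]
Step 7: x=[7.0545 12.1454 17.9706] v=[1.5127 -0.1402 -2.2021]

Answer: 7.0545 12.1454 17.9706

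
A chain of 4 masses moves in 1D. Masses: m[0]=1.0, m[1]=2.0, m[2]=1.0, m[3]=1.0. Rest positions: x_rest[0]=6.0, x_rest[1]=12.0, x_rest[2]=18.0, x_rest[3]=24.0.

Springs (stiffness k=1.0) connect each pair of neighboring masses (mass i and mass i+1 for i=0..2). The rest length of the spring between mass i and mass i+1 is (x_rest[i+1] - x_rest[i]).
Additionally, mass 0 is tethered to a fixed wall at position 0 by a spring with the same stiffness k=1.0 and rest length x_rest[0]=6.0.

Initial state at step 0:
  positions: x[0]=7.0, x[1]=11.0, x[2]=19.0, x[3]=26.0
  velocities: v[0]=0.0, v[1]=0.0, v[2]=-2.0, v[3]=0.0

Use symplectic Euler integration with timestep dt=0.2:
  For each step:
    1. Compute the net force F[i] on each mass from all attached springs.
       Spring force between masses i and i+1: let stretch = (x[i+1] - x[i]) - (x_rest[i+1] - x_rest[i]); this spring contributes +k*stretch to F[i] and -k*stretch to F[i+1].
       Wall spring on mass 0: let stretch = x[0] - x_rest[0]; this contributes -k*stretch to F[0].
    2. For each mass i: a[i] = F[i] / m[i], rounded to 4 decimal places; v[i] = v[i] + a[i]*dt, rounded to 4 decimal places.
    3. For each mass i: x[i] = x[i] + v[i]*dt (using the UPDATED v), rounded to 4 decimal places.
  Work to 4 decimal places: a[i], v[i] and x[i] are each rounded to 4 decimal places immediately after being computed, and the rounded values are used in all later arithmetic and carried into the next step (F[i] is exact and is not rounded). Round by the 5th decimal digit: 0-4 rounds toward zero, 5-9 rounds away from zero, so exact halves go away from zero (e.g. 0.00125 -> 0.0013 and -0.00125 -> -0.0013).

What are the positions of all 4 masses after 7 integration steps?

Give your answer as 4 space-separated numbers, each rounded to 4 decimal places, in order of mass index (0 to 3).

Answer: 4.9710 12.2112 16.9572 24.2362

Derivation:
Step 0: x=[7.0000 11.0000 19.0000 26.0000] v=[0.0000 0.0000 -2.0000 0.0000]
Step 1: x=[6.8800 11.0800 18.5600 25.9600] v=[-0.6000 0.4000 -2.2000 -0.2000]
Step 2: x=[6.6528 11.2256 18.1168 25.8640] v=[-1.1360 0.7280 -2.2160 -0.4800]
Step 3: x=[6.3424 11.4176 17.7078 25.6981] v=[-1.5520 0.9598 -2.0448 -0.8294]
Step 4: x=[5.9813 11.6339 17.3668 25.4526] v=[-1.8054 1.0813 -1.7048 -1.2275]
Step 5: x=[5.6071 11.8518 17.1200 25.1237] v=[-1.8711 1.0893 -1.2342 -1.6447]
Step 6: x=[5.2584 12.0501 16.9826 24.7146] v=[-1.7436 0.9916 -0.6871 -2.0454]
Step 7: x=[4.9710 12.2112 16.9572 24.2362] v=[-1.4369 0.8057 -0.1272 -2.3918]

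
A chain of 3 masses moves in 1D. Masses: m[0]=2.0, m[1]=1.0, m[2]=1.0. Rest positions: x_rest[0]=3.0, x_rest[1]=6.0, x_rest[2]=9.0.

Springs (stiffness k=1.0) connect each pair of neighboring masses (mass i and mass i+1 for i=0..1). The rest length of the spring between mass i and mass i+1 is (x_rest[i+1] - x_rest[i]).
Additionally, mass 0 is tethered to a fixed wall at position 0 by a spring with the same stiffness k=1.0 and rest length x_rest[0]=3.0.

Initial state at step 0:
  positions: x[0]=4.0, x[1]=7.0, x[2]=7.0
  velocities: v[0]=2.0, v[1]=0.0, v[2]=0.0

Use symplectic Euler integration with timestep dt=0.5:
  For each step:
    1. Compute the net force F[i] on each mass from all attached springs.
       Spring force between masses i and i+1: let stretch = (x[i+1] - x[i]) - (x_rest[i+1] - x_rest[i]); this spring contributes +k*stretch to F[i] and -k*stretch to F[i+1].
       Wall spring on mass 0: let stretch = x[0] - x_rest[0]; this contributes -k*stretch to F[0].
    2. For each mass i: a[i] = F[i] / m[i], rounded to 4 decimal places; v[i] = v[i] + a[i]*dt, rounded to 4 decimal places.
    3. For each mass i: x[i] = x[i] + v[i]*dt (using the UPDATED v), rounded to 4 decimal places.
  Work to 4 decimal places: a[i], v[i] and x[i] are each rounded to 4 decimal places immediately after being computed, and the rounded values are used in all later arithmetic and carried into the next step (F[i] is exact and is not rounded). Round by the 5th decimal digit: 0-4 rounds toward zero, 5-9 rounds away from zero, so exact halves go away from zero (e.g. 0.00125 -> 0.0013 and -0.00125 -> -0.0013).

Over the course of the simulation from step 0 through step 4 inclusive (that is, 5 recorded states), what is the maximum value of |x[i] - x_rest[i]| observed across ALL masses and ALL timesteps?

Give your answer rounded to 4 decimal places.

Answer: 2.3125

Derivation:
Step 0: x=[4.0000 7.0000 7.0000] v=[2.0000 0.0000 0.0000]
Step 1: x=[4.8750 6.2500 7.7500] v=[1.7500 -1.5000 1.5000]
Step 2: x=[5.3125 5.5313 8.8750] v=[0.8750 -1.4375 2.2500]
Step 3: x=[5.1133 5.5938 9.9141] v=[-0.3985 0.1250 2.0782]
Step 4: x=[4.3350 6.6163 10.6232] v=[-1.5567 2.0449 1.4181]
Max displacement = 2.3125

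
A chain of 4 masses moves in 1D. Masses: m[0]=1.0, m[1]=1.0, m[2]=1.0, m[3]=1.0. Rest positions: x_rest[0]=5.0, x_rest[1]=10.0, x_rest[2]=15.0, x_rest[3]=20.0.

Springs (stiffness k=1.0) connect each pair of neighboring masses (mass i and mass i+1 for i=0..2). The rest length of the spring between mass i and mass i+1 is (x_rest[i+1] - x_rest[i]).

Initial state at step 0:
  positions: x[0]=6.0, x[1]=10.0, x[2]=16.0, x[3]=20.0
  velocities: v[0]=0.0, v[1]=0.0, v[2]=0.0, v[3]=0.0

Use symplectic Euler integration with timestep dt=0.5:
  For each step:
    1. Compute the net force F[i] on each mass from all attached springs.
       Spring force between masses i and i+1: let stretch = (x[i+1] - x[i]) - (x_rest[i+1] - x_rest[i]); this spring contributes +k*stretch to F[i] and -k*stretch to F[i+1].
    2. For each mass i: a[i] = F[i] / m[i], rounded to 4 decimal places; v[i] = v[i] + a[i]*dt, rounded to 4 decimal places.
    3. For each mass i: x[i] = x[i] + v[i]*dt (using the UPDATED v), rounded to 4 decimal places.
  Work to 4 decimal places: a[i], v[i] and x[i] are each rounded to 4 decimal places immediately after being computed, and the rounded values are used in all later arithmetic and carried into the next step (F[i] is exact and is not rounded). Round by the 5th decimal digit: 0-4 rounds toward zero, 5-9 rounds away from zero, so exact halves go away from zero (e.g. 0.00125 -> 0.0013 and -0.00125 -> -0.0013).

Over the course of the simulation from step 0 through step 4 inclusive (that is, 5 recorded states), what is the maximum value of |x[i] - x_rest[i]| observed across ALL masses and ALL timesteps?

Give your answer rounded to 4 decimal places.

Step 0: x=[6.0000 10.0000 16.0000 20.0000] v=[0.0000 0.0000 0.0000 0.0000]
Step 1: x=[5.7500 10.5000 15.5000 20.2500] v=[-0.5000 1.0000 -1.0000 0.5000]
Step 2: x=[5.4375 11.0625 14.9375 20.5625] v=[-0.6250 1.1250 -1.1250 0.6250]
Step 3: x=[5.2813 11.1875 14.8125 20.7188] v=[-0.3125 0.2500 -0.2500 0.3125]
Step 4: x=[5.3516 10.7422 15.2579 20.6485] v=[0.1406 -0.8906 0.8907 -0.1407]
Max displacement = 1.1875

Answer: 1.1875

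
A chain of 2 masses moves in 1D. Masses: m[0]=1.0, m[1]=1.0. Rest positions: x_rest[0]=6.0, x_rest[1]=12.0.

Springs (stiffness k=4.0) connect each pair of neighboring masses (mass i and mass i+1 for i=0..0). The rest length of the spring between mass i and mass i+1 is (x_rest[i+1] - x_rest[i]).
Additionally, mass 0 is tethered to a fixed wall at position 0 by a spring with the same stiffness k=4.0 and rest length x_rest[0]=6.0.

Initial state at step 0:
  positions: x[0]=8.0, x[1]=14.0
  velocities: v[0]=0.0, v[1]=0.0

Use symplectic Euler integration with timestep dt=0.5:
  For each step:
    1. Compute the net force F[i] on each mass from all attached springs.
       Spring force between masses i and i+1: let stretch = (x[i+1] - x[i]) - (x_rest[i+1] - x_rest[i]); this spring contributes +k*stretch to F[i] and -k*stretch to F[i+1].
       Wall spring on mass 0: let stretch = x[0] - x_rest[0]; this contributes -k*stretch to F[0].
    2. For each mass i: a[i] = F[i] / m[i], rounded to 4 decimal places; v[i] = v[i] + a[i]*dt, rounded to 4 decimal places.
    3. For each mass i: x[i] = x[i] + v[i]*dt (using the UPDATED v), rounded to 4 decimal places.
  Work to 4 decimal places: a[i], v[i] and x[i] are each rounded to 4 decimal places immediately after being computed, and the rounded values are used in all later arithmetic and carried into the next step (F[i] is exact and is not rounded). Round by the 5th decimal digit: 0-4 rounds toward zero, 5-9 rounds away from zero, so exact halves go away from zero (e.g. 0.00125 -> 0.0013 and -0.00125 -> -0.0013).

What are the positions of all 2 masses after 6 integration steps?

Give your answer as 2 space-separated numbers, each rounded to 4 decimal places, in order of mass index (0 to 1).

Step 0: x=[8.0000 14.0000] v=[0.0000 0.0000]
Step 1: x=[6.0000 14.0000] v=[-4.0000 0.0000]
Step 2: x=[6.0000 12.0000] v=[0.0000 -4.0000]
Step 3: x=[6.0000 10.0000] v=[0.0000 -4.0000]
Step 4: x=[4.0000 10.0000] v=[-4.0000 0.0000]
Step 5: x=[4.0000 10.0000] v=[0.0000 0.0000]
Step 6: x=[6.0000 10.0000] v=[4.0000 0.0000]

Answer: 6.0000 10.0000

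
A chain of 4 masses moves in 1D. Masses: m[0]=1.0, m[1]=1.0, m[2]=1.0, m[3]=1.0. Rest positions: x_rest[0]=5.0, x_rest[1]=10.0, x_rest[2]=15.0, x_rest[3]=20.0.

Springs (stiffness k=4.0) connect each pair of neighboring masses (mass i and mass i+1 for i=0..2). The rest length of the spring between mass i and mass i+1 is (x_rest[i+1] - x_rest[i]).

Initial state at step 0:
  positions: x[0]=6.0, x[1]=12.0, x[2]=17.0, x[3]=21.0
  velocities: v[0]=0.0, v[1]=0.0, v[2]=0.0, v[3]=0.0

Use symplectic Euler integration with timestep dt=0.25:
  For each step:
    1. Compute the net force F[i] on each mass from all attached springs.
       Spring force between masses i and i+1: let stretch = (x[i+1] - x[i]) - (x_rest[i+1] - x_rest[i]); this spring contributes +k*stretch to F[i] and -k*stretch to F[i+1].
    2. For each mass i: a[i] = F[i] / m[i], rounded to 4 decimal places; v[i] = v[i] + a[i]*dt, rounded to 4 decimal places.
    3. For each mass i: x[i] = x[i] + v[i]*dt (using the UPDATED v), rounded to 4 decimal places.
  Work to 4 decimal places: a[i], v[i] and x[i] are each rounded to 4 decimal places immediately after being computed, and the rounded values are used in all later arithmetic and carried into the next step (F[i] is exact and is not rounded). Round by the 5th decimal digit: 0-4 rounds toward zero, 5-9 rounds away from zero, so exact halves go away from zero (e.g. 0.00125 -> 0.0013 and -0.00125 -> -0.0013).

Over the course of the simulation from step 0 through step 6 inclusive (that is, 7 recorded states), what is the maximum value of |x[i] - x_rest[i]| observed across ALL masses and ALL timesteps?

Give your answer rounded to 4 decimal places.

Step 0: x=[6.0000 12.0000 17.0000 21.0000] v=[0.0000 0.0000 0.0000 0.0000]
Step 1: x=[6.2500 11.7500 16.7500 21.2500] v=[1.0000 -1.0000 -1.0000 1.0000]
Step 2: x=[6.6250 11.3750 16.3750 21.6250] v=[1.5000 -1.5000 -1.5000 1.5000]
Step 3: x=[6.9375 11.0625 16.0625 21.9375] v=[1.2500 -1.2500 -1.2500 1.2500]
Step 4: x=[7.0313 10.9688 15.9688 22.0313] v=[0.3750 -0.3750 -0.3750 0.3750]
Step 5: x=[6.8594 11.1407 16.1407 21.8594] v=[-0.6875 0.6875 0.6875 -0.6875]
Step 6: x=[6.5079 11.4923 16.4923 21.5079] v=[-1.4062 1.4062 1.4062 -1.4062]
Max displacement = 2.0313

Answer: 2.0313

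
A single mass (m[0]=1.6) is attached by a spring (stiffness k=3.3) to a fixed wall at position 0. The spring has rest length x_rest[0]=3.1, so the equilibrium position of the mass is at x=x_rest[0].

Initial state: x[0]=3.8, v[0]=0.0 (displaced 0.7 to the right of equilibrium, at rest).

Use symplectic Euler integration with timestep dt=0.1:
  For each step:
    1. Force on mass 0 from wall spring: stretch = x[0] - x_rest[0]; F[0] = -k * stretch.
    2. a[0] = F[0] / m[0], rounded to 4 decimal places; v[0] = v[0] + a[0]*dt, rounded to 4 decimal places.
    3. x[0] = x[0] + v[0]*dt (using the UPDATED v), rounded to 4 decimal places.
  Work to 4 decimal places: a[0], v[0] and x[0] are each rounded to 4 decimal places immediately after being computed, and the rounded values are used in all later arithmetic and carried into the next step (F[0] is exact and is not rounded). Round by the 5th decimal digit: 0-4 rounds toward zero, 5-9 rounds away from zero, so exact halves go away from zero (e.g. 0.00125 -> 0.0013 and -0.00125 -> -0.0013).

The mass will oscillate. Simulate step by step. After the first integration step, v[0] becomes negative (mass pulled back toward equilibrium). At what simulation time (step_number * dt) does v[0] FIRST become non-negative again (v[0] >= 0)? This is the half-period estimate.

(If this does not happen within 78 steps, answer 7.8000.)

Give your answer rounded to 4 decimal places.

Answer: 2.2000

Derivation:
Step 0: x=[3.8000] v=[0.0000]
Step 1: x=[3.7856] v=[-0.1444]
Step 2: x=[3.7570] v=[-0.2858]
Step 3: x=[3.7149] v=[-0.4213]
Step 4: x=[3.6601] v=[-0.5481]
Step 5: x=[3.5937] v=[-0.6636]
Step 6: x=[3.5172] v=[-0.7654]
Step 7: x=[3.4321] v=[-0.8515]
Step 8: x=[3.3401] v=[-0.9200]
Step 9: x=[3.2432] v=[-0.9695]
Step 10: x=[3.1433] v=[-0.9990]
Step 11: x=[3.0425] v=[-1.0079]
Step 12: x=[2.9429] v=[-0.9960]
Step 13: x=[2.8465] v=[-0.9636]
Step 14: x=[2.7554] v=[-0.9113]
Step 15: x=[2.6714] v=[-0.8402]
Step 16: x=[2.5962] v=[-0.7518]
Step 17: x=[2.5314] v=[-0.6479]
Step 18: x=[2.4783] v=[-0.5306]
Step 19: x=[2.4381] v=[-0.4024]
Step 20: x=[2.4115] v=[-0.2659]
Step 21: x=[2.3991] v=[-0.1239]
Step 22: x=[2.4012] v=[0.0207]
First v>=0 after going negative at step 22, time=2.2000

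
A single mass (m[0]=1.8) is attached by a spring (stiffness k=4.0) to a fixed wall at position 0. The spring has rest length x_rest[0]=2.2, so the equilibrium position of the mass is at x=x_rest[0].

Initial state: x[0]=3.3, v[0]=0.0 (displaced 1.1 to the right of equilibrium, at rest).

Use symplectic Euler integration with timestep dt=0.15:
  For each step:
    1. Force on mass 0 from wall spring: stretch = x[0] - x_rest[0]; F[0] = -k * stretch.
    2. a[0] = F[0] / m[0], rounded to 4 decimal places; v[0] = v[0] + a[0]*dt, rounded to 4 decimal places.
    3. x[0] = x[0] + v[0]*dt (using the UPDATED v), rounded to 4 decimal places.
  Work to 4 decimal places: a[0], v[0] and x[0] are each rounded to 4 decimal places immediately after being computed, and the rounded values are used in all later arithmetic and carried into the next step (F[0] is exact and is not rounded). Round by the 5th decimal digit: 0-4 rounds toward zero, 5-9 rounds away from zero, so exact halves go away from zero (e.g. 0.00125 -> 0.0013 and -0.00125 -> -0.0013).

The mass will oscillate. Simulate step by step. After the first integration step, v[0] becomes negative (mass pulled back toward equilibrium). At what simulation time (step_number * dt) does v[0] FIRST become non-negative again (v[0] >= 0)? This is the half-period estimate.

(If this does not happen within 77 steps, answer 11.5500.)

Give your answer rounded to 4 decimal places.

Answer: 2.2500

Derivation:
Step 0: x=[3.3000] v=[0.0000]
Step 1: x=[3.2450] v=[-0.3667]
Step 2: x=[3.1378] v=[-0.7150]
Step 3: x=[2.9837] v=[-1.0276]
Step 4: x=[2.7904] v=[-1.2888]
Step 5: x=[2.5676] v=[-1.4856]
Step 6: x=[2.3264] v=[-1.6081]
Step 7: x=[2.0789] v=[-1.6502]
Step 8: x=[1.8374] v=[-1.6098]
Step 9: x=[1.6141] v=[-1.4889]
Step 10: x=[1.4201] v=[-1.2936]
Step 11: x=[1.2651] v=[-1.0336]
Step 12: x=[1.1568] v=[-0.7220]
Step 13: x=[1.1007] v=[-0.3743]
Step 14: x=[1.0995] v=[-0.0079]
Step 15: x=[1.1533] v=[0.3589]
First v>=0 after going negative at step 15, time=2.2500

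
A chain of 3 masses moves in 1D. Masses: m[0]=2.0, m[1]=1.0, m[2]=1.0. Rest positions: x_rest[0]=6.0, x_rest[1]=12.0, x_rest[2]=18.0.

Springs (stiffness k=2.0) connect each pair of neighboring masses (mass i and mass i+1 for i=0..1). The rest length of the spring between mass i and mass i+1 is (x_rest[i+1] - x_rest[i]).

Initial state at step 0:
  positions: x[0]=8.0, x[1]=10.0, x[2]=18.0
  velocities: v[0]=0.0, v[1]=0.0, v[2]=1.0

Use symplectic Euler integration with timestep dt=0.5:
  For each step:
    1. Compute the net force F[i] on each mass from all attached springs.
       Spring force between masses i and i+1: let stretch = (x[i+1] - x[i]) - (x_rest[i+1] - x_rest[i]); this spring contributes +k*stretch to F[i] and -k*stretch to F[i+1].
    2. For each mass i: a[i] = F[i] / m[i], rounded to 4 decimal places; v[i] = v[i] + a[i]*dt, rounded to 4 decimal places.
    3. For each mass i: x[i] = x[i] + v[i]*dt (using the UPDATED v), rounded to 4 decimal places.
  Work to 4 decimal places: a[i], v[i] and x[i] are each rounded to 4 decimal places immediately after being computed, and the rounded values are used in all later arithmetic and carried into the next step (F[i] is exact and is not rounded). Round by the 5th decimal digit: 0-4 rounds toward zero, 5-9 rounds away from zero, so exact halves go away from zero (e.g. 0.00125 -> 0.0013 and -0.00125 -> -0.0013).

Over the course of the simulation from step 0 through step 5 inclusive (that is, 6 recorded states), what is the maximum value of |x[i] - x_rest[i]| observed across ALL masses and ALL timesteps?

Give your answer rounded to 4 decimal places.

Answer: 3.9844

Derivation:
Step 0: x=[8.0000 10.0000 18.0000] v=[0.0000 0.0000 1.0000]
Step 1: x=[7.0000 13.0000 17.5000] v=[-2.0000 6.0000 -1.0000]
Step 2: x=[6.0000 15.2500 17.7500] v=[-2.0000 4.5000 0.5000]
Step 3: x=[5.8125 14.1250 19.7500] v=[-0.3750 -2.2500 4.0000]
Step 4: x=[6.2032 11.6563 21.9375] v=[0.7813 -4.9375 4.3750]
Step 5: x=[6.4572 11.6016 21.9844] v=[0.5079 -0.1094 0.0938]
Max displacement = 3.9844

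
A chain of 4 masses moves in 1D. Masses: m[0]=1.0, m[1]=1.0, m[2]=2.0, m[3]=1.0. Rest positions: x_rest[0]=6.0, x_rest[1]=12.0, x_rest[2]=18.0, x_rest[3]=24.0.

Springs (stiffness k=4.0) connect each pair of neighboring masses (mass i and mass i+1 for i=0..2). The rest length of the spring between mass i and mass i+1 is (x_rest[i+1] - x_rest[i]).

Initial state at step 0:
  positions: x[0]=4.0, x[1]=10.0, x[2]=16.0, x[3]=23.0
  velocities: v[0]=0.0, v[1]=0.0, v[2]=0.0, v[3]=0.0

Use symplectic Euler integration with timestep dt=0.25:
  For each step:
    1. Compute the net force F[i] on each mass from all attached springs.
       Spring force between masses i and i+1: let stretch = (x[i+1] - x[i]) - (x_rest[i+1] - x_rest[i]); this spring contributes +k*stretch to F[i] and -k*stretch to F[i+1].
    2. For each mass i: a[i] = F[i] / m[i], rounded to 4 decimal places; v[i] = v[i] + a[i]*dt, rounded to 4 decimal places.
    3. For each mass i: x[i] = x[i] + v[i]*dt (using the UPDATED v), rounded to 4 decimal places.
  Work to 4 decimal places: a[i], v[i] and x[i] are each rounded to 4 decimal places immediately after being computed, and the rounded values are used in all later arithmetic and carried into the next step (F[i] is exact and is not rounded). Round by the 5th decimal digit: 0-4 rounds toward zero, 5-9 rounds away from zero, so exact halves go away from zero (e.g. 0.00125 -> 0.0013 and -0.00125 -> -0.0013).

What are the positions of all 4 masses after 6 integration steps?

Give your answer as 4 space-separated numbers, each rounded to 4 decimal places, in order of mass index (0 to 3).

Answer: 4.3065 10.5072 16.2269 21.7329

Derivation:
Step 0: x=[4.0000 10.0000 16.0000 23.0000] v=[0.0000 0.0000 0.0000 0.0000]
Step 1: x=[4.0000 10.0000 16.1250 22.7500] v=[0.0000 0.0000 0.5000 -1.0000]
Step 2: x=[4.0000 10.0313 16.3125 22.3438] v=[0.0000 0.1250 0.7500 -1.6250]
Step 3: x=[4.0078 10.1250 16.4688 21.9297] v=[0.0313 0.3749 0.6251 -1.6563]
Step 4: x=[4.0449 10.2754 16.5147 21.6504] v=[0.1485 0.6015 0.1837 -1.1172]
Step 5: x=[4.1397 10.4280 16.4227 21.5872] v=[0.3790 0.6103 -0.3681 -0.2529]
Step 6: x=[4.3065 10.5072 16.2269 21.7329] v=[0.6673 0.3167 -0.7832 0.5826]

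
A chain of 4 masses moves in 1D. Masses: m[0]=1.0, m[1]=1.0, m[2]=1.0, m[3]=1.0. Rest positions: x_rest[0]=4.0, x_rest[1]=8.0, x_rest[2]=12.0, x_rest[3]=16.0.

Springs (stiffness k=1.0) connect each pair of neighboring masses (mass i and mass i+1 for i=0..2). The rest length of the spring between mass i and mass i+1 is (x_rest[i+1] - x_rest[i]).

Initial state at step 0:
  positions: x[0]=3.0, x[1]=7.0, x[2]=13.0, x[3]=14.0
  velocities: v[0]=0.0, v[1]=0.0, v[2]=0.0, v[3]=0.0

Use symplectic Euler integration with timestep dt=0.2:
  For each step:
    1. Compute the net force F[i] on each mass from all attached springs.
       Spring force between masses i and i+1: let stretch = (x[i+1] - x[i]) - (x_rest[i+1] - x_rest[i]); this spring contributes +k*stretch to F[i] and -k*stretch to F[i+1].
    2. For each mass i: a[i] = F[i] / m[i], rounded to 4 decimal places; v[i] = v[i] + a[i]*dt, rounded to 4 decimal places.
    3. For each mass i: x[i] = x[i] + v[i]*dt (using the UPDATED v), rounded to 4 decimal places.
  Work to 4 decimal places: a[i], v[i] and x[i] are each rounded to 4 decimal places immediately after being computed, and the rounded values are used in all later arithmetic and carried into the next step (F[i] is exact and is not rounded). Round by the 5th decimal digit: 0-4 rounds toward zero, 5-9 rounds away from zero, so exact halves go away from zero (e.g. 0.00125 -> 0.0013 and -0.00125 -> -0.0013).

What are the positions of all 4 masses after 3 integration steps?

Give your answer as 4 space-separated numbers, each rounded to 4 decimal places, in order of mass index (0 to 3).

Answer: 3.0153 7.4102 11.9170 14.6575

Derivation:
Step 0: x=[3.0000 7.0000 13.0000 14.0000] v=[0.0000 0.0000 0.0000 0.0000]
Step 1: x=[3.0000 7.0800 12.8000 14.1200] v=[0.0000 0.4000 -1.0000 0.6000]
Step 2: x=[3.0032 7.2256 12.4240 14.3472] v=[0.0160 0.7280 -1.8800 1.1360]
Step 3: x=[3.0153 7.4102 11.9170 14.6575] v=[0.0605 0.9232 -2.5350 1.5514]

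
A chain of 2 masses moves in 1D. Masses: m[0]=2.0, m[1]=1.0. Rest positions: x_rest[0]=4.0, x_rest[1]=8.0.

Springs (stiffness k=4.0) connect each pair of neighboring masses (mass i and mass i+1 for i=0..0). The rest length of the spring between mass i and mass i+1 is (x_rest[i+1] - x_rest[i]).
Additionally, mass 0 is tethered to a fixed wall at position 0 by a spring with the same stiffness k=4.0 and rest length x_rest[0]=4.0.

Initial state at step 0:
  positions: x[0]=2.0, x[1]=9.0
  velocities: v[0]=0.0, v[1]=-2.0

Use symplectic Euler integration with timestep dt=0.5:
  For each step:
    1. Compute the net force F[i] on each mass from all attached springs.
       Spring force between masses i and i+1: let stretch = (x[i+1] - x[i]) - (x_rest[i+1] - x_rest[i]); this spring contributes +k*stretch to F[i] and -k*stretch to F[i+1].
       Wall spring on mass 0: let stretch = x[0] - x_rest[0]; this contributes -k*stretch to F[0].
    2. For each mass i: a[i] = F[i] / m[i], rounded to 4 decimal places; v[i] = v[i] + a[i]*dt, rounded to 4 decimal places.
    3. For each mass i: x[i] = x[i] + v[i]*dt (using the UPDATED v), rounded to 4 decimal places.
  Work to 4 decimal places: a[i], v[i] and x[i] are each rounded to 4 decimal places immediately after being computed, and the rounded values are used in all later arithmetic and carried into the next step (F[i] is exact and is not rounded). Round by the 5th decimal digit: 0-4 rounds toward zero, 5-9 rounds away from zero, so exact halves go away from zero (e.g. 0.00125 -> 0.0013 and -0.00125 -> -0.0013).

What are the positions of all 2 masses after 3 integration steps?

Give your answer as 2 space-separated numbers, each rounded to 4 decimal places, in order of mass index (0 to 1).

Step 0: x=[2.0000 9.0000] v=[0.0000 -2.0000]
Step 1: x=[4.5000 5.0000] v=[5.0000 -8.0000]
Step 2: x=[5.0000 4.5000] v=[1.0000 -1.0000]
Step 3: x=[2.7500 8.5000] v=[-4.5000 8.0000]

Answer: 2.7500 8.5000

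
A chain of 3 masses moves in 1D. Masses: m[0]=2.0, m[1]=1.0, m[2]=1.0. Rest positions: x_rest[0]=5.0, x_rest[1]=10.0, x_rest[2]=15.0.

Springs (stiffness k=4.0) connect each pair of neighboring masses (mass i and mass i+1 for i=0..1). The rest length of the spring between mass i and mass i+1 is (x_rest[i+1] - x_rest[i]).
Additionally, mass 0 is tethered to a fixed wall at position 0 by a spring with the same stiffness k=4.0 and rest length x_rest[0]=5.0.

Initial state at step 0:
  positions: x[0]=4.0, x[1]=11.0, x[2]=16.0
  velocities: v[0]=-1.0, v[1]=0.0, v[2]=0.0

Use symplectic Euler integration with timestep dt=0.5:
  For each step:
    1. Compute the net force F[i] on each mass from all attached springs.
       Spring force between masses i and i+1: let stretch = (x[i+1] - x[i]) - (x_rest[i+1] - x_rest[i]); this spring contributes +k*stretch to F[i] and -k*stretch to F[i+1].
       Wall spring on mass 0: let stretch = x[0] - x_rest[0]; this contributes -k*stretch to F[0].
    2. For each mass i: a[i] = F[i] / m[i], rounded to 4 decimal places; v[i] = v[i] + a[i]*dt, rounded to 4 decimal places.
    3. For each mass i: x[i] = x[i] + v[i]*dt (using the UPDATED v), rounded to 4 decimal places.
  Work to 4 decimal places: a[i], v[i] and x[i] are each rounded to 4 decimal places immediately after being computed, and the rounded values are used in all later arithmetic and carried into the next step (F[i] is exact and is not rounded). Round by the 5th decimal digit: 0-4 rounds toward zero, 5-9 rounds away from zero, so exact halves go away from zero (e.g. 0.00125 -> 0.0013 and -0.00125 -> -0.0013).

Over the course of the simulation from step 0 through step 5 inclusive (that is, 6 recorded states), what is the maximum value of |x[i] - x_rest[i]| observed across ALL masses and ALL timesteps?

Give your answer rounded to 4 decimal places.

Step 0: x=[4.0000 11.0000 16.0000] v=[-1.0000 0.0000 0.0000]
Step 1: x=[5.0000 9.0000 16.0000] v=[2.0000 -4.0000 0.0000]
Step 2: x=[5.5000 10.0000 14.0000] v=[1.0000 2.0000 -4.0000]
Step 3: x=[5.5000 10.5000 13.0000] v=[0.0000 1.0000 -2.0000]
Step 4: x=[5.2500 8.5000 14.5000] v=[-0.5000 -4.0000 3.0000]
Step 5: x=[4.0000 9.2500 15.0000] v=[-2.5000 1.5000 1.0000]
Max displacement = 2.0000

Answer: 2.0000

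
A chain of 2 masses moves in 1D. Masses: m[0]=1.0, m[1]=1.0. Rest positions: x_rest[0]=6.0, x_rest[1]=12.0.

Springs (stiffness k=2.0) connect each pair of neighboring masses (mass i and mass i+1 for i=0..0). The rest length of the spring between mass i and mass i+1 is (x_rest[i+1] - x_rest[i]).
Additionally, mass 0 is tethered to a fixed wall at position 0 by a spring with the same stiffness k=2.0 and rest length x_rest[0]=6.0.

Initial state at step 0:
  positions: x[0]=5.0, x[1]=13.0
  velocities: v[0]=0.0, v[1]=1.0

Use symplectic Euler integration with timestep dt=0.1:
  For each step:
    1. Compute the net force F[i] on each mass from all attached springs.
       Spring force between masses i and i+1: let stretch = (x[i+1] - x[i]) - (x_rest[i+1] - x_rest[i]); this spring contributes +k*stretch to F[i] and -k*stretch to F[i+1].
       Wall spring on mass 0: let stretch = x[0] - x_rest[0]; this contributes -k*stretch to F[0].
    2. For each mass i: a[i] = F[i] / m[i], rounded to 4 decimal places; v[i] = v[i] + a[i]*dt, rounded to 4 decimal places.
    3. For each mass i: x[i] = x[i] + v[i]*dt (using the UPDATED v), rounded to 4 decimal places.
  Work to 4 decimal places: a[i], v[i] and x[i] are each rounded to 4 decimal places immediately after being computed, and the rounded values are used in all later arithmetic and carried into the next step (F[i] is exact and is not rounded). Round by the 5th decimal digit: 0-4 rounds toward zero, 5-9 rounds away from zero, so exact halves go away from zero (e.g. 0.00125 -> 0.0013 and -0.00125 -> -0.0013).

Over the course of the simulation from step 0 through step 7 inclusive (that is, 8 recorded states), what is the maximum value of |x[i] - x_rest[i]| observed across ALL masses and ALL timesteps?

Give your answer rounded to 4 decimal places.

Answer: 1.0800

Derivation:
Step 0: x=[5.0000 13.0000] v=[0.0000 1.0000]
Step 1: x=[5.0600 13.0600] v=[0.6000 0.6000]
Step 2: x=[5.1788 13.0800] v=[1.1880 0.2000]
Step 3: x=[5.3521 13.0620] v=[1.7325 -0.1802]
Step 4: x=[5.5725 13.0098] v=[2.2041 -0.5222]
Step 5: x=[5.8302 12.9288] v=[2.5771 -0.8097]
Step 6: x=[6.1133 12.8259] v=[2.8308 -1.0294]
Step 7: x=[6.4084 12.7087] v=[2.9507 -1.1719]
Max displacement = 1.0800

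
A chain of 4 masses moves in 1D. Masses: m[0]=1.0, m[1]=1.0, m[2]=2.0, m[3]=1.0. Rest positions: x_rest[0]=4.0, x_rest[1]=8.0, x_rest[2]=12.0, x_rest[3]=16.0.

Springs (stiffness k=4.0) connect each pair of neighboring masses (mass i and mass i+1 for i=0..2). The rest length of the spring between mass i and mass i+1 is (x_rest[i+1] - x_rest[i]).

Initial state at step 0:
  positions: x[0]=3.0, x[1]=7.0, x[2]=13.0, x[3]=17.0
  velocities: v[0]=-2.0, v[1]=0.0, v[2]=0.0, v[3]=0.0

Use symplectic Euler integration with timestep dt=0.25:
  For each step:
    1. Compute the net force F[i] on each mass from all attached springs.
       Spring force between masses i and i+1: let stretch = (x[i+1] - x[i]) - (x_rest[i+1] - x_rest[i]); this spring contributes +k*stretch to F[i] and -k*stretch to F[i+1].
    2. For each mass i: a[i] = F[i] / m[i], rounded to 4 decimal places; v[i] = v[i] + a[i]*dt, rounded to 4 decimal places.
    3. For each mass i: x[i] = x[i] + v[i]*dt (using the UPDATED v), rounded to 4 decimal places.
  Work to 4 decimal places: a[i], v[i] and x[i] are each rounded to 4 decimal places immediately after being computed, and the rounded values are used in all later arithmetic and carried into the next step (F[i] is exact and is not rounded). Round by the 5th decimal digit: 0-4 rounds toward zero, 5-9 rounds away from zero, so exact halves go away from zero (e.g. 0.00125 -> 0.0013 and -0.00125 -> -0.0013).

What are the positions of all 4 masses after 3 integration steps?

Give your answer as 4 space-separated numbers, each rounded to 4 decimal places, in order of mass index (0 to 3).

Answer: 2.4531 8.2500 12.0313 16.7344

Derivation:
Step 0: x=[3.0000 7.0000 13.0000 17.0000] v=[-2.0000 0.0000 0.0000 0.0000]
Step 1: x=[2.5000 7.5000 12.7500 17.0000] v=[-2.0000 2.0000 -1.0000 0.0000]
Step 2: x=[2.2500 8.0625 12.3750 16.9375] v=[-1.0000 2.2500 -1.5000 -0.2500]
Step 3: x=[2.4531 8.2500 12.0313 16.7344] v=[0.8125 0.7500 -1.3750 -0.8125]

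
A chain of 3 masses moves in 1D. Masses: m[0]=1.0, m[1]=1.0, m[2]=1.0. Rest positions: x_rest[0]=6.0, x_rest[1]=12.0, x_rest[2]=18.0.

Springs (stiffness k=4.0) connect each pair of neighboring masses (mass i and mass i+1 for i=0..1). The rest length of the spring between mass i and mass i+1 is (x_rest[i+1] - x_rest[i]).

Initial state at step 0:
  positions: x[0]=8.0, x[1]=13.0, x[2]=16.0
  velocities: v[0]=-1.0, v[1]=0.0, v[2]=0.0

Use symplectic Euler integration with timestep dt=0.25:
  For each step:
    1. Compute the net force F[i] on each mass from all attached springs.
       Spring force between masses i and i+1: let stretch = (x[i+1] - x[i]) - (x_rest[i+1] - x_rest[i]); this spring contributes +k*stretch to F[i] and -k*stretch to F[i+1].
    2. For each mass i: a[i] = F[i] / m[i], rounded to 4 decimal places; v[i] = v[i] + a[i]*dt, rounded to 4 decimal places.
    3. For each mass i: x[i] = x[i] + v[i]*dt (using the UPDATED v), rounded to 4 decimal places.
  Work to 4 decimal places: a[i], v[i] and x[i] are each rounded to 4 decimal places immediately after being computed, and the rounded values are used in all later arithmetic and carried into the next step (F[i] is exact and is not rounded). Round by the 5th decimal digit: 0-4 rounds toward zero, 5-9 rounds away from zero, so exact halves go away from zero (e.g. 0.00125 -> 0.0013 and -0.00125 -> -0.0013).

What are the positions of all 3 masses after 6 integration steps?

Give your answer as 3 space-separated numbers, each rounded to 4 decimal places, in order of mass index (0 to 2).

Step 0: x=[8.0000 13.0000 16.0000] v=[-1.0000 0.0000 0.0000]
Step 1: x=[7.5000 12.5000 16.7500] v=[-2.0000 -2.0000 3.0000]
Step 2: x=[6.7500 11.8125 17.9375] v=[-3.0000 -2.7500 4.7500]
Step 3: x=[5.7656 11.3906 19.0938] v=[-3.9375 -1.6875 4.6250]
Step 4: x=[4.6875 11.4883 19.8243] v=[-4.3125 0.3907 2.9218]
Step 5: x=[3.8096 11.9698 19.9708] v=[-3.5117 1.9259 0.5858]
Step 6: x=[3.4717 12.4115 19.6170] v=[-1.3515 1.7667 -1.4152]

Answer: 3.4717 12.4115 19.6170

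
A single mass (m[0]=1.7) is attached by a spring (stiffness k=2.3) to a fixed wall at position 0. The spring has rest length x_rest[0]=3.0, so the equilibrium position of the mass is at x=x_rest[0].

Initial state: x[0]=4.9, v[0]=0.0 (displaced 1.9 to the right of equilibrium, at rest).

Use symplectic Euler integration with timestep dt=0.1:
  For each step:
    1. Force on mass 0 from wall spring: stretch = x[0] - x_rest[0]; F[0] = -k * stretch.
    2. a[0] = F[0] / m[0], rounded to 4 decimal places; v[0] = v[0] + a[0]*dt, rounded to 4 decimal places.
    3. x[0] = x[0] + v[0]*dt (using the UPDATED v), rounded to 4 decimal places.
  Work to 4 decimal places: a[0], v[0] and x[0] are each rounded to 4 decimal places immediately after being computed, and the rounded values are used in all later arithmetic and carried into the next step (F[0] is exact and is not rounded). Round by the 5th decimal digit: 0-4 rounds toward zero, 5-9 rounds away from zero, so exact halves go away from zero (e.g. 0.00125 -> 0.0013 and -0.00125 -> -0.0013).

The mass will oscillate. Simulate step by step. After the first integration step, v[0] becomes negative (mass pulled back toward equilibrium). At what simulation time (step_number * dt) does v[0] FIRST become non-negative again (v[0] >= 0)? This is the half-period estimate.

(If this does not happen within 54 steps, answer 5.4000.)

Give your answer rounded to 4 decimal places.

Step 0: x=[4.9000] v=[0.0000]
Step 1: x=[4.8743] v=[-0.2571]
Step 2: x=[4.8232] v=[-0.5107]
Step 3: x=[4.7475] v=[-0.7574]
Step 4: x=[4.6481] v=[-0.9938]
Step 5: x=[4.5264] v=[-1.2168]
Step 6: x=[4.3841] v=[-1.4233]
Step 7: x=[4.2230] v=[-1.6106]
Step 8: x=[4.0454] v=[-1.7761]
Step 9: x=[3.8537] v=[-1.9175]
Step 10: x=[3.6504] v=[-2.0330]
Step 11: x=[3.4383] v=[-2.1210]
Step 12: x=[3.2203] v=[-2.1803]
Step 13: x=[2.9993] v=[-2.2101]
Step 14: x=[2.7783] v=[-2.2100]
Step 15: x=[2.5603] v=[-2.1800]
Step 16: x=[2.3483] v=[-2.1205]
Step 17: x=[2.1451] v=[-2.0323]
Step 18: x=[1.9534] v=[-1.9166]
Step 19: x=[1.7759] v=[-1.7750]
Step 20: x=[1.6150] v=[-1.6094]
Step 21: x=[1.4728] v=[-1.4220]
Step 22: x=[1.3513] v=[-1.2154]
Step 23: x=[1.2521] v=[-0.9923]
Step 24: x=[1.1765] v=[-0.7558]
Step 25: x=[1.1256] v=[-0.5091]
Step 26: x=[1.1001] v=[-0.2555]
Step 27: x=[1.1003] v=[0.0016]
First v>=0 after going negative at step 27, time=2.7000

Answer: 2.7000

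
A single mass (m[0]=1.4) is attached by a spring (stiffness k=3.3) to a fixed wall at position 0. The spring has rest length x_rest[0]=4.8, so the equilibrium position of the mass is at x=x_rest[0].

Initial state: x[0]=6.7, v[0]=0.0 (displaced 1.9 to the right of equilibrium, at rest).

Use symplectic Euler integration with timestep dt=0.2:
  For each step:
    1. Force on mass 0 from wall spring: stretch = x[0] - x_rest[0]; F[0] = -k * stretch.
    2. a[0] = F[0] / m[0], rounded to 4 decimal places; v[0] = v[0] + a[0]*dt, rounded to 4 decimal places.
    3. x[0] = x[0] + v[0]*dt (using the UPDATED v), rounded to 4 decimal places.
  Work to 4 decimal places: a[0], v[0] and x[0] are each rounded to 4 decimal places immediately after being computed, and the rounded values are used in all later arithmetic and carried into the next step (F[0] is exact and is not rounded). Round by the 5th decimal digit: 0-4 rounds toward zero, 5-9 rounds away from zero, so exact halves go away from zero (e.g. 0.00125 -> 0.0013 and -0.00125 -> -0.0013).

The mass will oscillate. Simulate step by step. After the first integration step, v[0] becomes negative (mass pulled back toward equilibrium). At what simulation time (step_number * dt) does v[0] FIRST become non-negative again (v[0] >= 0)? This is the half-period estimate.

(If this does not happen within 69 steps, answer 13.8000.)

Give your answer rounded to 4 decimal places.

Step 0: x=[6.7000] v=[0.0000]
Step 1: x=[6.5209] v=[-0.8957]
Step 2: x=[6.1795] v=[-1.7070]
Step 3: x=[5.7080] v=[-2.3573]
Step 4: x=[5.1509] v=[-2.7854]
Step 5: x=[4.5607] v=[-2.9508]
Step 6: x=[3.9931] v=[-2.8380]
Step 7: x=[3.5016] v=[-2.4576]
Step 8: x=[3.1325] v=[-1.8455]
Step 9: x=[2.9206] v=[-1.0594]
Step 10: x=[2.8859] v=[-0.1734]
Step 11: x=[3.0317] v=[0.7290]
First v>=0 after going negative at step 11, time=2.2000

Answer: 2.2000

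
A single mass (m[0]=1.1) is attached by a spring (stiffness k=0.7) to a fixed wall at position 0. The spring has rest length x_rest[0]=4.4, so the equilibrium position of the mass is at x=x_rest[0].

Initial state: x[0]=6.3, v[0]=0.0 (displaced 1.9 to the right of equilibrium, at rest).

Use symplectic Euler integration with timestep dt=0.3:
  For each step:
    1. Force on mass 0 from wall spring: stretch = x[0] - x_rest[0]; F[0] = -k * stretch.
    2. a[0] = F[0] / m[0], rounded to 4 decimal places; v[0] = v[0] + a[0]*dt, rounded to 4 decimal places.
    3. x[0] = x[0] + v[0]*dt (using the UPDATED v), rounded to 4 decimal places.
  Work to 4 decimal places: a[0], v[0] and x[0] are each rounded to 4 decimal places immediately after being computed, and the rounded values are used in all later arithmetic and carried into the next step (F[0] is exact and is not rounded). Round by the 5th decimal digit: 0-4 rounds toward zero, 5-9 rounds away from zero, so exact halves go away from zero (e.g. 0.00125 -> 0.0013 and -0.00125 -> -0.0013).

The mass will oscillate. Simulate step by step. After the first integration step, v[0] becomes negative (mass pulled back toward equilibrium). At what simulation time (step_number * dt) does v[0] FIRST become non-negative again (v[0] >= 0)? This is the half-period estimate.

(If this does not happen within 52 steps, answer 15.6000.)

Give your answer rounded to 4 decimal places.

Answer: 4.2000

Derivation:
Step 0: x=[6.3000] v=[0.0000]
Step 1: x=[6.1912] v=[-0.3627]
Step 2: x=[5.9798] v=[-0.7047]
Step 3: x=[5.6779] v=[-1.0063]
Step 4: x=[5.3028] v=[-1.2503]
Step 5: x=[4.8760] v=[-1.4227]
Step 6: x=[4.4219] v=[-1.5136]
Step 7: x=[3.9666] v=[-1.5178]
Step 8: x=[3.5361] v=[-1.4351]
Step 9: x=[3.1550] v=[-1.2702]
Step 10: x=[2.8453] v=[-1.0325]
Step 11: x=[2.6246] v=[-0.7357]
Step 12: x=[2.5056] v=[-0.3968]
Step 13: x=[2.4950] v=[-0.0352]
Step 14: x=[2.5936] v=[0.3285]
First v>=0 after going negative at step 14, time=4.2000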